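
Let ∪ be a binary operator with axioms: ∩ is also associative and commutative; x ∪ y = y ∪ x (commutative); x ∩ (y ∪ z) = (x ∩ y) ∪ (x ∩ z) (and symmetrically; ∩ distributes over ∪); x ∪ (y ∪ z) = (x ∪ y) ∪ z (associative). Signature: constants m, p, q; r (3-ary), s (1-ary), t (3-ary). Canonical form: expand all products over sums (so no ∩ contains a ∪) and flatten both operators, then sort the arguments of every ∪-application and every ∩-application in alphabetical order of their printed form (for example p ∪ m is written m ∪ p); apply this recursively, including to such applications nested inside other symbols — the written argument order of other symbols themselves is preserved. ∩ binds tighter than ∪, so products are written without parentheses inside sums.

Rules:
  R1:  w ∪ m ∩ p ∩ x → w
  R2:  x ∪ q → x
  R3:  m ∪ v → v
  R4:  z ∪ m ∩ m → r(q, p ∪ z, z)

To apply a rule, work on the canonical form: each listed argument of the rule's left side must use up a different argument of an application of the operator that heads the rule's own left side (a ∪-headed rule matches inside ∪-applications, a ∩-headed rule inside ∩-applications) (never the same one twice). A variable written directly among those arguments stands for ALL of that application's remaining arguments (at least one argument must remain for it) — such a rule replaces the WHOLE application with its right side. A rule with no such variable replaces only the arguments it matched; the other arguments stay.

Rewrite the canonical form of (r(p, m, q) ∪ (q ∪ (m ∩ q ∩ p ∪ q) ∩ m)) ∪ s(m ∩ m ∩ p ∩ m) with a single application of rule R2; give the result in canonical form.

Answer: m ∩ m ∩ p ∩ q ∪ m ∩ q ∪ r(p, m, q) ∪ s(m ∩ m ∩ m ∩ p)

Derivation:
Canonical form:  m ∩ m ∩ p ∩ q ∪ m ∩ q ∪ q ∪ r(p, m, q) ∪ s(m ∩ m ∩ m ∩ p)
Apply R2:  consuming q;  x := m ∩ m ∩ p ∩ q ∪ m ∩ q ∪ r(p, m, q) ∪ s(m ∩ m ∩ m ∩ p)
The variable takes the whole remainder — replace the entire application.
Result:  m ∩ m ∩ p ∩ q ∪ m ∩ q ∪ r(p, m, q) ∪ s(m ∩ m ∩ m ∩ p)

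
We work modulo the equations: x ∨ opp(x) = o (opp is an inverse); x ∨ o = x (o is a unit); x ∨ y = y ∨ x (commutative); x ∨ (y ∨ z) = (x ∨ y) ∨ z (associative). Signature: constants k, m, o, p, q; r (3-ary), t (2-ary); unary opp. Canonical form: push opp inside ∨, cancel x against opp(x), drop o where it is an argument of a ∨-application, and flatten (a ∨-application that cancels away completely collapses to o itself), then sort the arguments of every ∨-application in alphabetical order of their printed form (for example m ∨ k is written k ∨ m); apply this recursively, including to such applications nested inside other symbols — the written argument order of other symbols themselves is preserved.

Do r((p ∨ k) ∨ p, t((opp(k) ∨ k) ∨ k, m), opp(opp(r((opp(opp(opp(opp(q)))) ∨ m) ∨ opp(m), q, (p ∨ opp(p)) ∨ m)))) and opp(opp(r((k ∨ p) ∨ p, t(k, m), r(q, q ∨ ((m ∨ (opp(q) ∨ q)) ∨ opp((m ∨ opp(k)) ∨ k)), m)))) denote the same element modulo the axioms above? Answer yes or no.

Answer: yes — both canonical forms are r(k ∨ p ∨ p, t(k, m), r(q, q, m))

Derivation:
Left:  r((p ∨ k) ∨ p, t((opp(k) ∨ k) ∨ k, m), opp(opp(r((opp(opp(opp(opp(q)))) ∨ m) ∨ opp(m), q, (p ∨ opp(p)) ∨ m))))
  Work inside:  (opp(opp(opp(opp(q)))) ∨ m) ∨ opp(m)
  Push opp inside:  distribute opp over ∨ and collapse double opp
  Cancel:  m cancels
  Collect:  q
  Rebuild:  r(k ∨ p ∨ p, t(k, m), r(q, q, m))
Right:  opp(opp(r((k ∨ p) ∨ p, t(k, m), r(q, q ∨ ((m ∨ (opp(q) ∨ q)) ∨ opp((m ∨ opp(k)) ∨ k)), m))))
  Push opp inside:  distribute opp over ∨ and collapse double opp
  Collect:  r(k ∨ p ∨ p, t(k, m), r(q, q, m))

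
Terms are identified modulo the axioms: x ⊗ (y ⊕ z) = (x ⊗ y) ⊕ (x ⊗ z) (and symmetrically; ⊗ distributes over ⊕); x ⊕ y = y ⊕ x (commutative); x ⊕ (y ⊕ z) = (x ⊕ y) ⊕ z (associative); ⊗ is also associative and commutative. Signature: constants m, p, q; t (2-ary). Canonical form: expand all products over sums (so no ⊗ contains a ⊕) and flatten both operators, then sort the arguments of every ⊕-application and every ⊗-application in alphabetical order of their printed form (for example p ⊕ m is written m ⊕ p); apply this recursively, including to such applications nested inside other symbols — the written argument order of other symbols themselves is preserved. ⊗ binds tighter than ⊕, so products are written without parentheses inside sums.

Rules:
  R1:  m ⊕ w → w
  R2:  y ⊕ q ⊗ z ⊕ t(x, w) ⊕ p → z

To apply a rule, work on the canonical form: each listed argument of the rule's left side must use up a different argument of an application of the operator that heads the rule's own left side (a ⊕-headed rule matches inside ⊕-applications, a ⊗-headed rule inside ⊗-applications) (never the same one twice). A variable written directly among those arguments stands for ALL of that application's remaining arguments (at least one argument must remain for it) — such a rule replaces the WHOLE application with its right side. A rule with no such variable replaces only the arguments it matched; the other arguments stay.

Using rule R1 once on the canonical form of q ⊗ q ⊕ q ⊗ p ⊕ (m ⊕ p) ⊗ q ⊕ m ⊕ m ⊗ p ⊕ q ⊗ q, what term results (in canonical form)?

Canonical form:  m ⊕ m ⊗ p ⊕ m ⊗ q ⊕ p ⊗ q ⊕ p ⊗ q ⊕ q ⊗ q ⊕ q ⊗ q
Match R1:  consume m;  w := m ⊗ p ⊕ m ⊗ q ⊕ p ⊗ q ⊕ p ⊗ q ⊕ q ⊗ q ⊕ q ⊗ q
The variable takes the whole remainder — replace the entire application.
New term:  m ⊗ p ⊕ m ⊗ q ⊕ p ⊗ q ⊕ p ⊗ q ⊕ q ⊗ q ⊕ q ⊗ q

Answer: m ⊗ p ⊕ m ⊗ q ⊕ p ⊗ q ⊕ p ⊗ q ⊕ q ⊗ q ⊕ q ⊗ q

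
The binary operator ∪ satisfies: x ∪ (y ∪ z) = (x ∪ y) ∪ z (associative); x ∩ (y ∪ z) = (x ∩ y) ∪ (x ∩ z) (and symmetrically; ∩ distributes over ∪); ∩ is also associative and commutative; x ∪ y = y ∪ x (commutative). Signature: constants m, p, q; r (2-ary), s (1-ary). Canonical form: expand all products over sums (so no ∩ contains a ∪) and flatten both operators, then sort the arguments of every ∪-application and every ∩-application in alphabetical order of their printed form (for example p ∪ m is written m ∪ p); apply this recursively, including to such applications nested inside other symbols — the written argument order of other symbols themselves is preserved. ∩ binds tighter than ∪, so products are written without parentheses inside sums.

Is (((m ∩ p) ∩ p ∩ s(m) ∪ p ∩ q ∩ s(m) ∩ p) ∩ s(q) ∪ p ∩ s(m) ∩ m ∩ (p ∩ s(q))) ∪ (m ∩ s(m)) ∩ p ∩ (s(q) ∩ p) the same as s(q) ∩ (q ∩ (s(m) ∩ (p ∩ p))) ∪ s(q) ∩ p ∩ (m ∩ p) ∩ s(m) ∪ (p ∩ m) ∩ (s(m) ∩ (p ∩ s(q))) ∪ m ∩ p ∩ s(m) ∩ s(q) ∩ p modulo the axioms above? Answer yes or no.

Left:  (((m ∩ p) ∩ p ∩ s(m) ∪ p ∩ q ∩ s(m) ∩ p) ∩ s(q) ∪ p ∩ s(m) ∩ m ∩ (p ∩ s(q))) ∪ (m ∩ s(m)) ∩ p ∩ (s(q) ∩ p)
  Expand products over sums:  m ∩ p ∩ p ∩ s(m) ∩ s(q) ∪ p ∩ p ∩ q ∩ s(m) ∩ s(q) ∪ m ∩ p ∩ p ∩ s(m) ∩ s(q) ∪ m ∩ p ∩ p ∩ s(m) ∩ s(q)
  Sort:  m ∩ p ∩ p ∩ s(m) ∩ s(q) ∪ m ∩ p ∩ p ∩ s(m) ∩ s(q) ∪ m ∩ p ∩ p ∩ s(m) ∩ s(q) ∪ p ∩ p ∩ q ∩ s(m) ∩ s(q)
Right:  s(q) ∩ (q ∩ (s(m) ∩ (p ∩ p))) ∪ s(q) ∩ p ∩ (m ∩ p) ∩ s(m) ∪ (p ∩ m) ∩ (s(m) ∩ (p ∩ s(q))) ∪ m ∩ p ∩ s(m) ∩ s(q) ∩ p
  Flatten:  p ∩ p ∩ q ∩ s(m) ∩ s(q) ∪ m ∩ p ∩ p ∩ s(m) ∩ s(q) ∪ m ∩ p ∩ p ∩ s(m) ∩ s(q) ∪ m ∩ p ∩ p ∩ s(m) ∩ s(q)
  Order the arguments:  m ∩ p ∩ p ∩ s(m) ∩ s(q) ∪ m ∩ p ∩ p ∩ s(m) ∩ s(q) ∪ m ∩ p ∩ p ∩ s(m) ∩ s(q) ∪ p ∩ p ∩ q ∩ s(m) ∩ s(q)

Answer: yes — both canonical forms are m ∩ p ∩ p ∩ s(m) ∩ s(q) ∪ m ∩ p ∩ p ∩ s(m) ∩ s(q) ∪ m ∩ p ∩ p ∩ s(m) ∩ s(q) ∪ p ∩ p ∩ q ∩ s(m) ∩ s(q)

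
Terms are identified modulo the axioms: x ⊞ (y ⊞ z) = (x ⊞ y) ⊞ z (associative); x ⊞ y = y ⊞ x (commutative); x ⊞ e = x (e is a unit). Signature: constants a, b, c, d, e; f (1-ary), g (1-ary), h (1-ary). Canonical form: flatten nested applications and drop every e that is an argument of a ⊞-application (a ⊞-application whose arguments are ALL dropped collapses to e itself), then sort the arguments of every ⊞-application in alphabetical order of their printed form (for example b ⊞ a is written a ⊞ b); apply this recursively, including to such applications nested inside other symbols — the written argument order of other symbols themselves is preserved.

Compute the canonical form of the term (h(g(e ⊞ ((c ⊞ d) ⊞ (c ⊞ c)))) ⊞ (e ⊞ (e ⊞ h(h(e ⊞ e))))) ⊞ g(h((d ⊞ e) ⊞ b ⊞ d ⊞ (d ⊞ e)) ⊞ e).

Merge nested applications:  h(g(e ⊞ ((c ⊞ d) ⊞ (c ⊞ c)))) ⊞ e ⊞ e ⊞ h(h(e ⊞ e)) ⊞ g(h((d ⊞ e) ⊞ b ⊞ d ⊞ (d ⊞ e)) ⊞ e)
Simplify inside:  h(g(e ⊞ ((c ⊞ d) ⊞ (c ⊞ c))))  →  h(g(c ⊞ c ⊞ c ⊞ d))
Canonicalize subterm:  h(h(e ⊞ e))  →  h(h(e))
Canonicalize subterm:  g(h((d ⊞ e) ⊞ b ⊞ d ⊞ (d ⊞ e)) ⊞ e)  →  g(h(b ⊞ d ⊞ d ⊞ d))
Drop the unit:  drop e (×2)
Sort arguments:  g(h(b ⊞ d ⊞ d ⊞ d)) ⊞ h(g(c ⊞ c ⊞ c ⊞ d)) ⊞ h(h(e))

Answer: g(h(b ⊞ d ⊞ d ⊞ d)) ⊞ h(g(c ⊞ c ⊞ c ⊞ d)) ⊞ h(h(e))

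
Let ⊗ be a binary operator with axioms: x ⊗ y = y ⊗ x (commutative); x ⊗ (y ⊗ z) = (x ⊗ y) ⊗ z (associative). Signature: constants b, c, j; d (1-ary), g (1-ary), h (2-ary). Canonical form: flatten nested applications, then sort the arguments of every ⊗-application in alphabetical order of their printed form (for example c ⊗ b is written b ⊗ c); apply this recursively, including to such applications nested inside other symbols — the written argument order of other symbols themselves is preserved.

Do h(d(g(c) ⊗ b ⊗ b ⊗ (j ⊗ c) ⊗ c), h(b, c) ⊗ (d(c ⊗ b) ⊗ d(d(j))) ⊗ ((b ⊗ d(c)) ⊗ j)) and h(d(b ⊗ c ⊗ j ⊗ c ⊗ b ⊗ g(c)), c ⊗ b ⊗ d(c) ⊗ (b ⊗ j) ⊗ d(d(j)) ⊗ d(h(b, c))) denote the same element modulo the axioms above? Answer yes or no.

Left:  h(d(g(c) ⊗ b ⊗ b ⊗ (j ⊗ c) ⊗ c), h(b, c) ⊗ (d(c ⊗ b) ⊗ d(d(j))) ⊗ ((b ⊗ d(c)) ⊗ j))
  Focus inside:  h(b, c) ⊗ (d(c ⊗ b) ⊗ d(d(j))) ⊗ ((b ⊗ d(c)) ⊗ j)
  Un-nest:  h(b, c) ⊗ d(c ⊗ b) ⊗ d(d(j)) ⊗ b ⊗ d(c) ⊗ j
  Canonicalize subterm:  d(c ⊗ b)  →  d(b ⊗ c)
  Order the arguments:  b ⊗ d(b ⊗ c) ⊗ d(c) ⊗ d(d(j)) ⊗ h(b, c) ⊗ j
  Put back:  h(d(b ⊗ b ⊗ c ⊗ c ⊗ g(c) ⊗ j), b ⊗ d(b ⊗ c) ⊗ d(c) ⊗ d(d(j)) ⊗ h(b, c) ⊗ j)
Right:  h(d(b ⊗ c ⊗ j ⊗ c ⊗ b ⊗ g(c)), c ⊗ b ⊗ d(c) ⊗ (b ⊗ j) ⊗ d(d(j)) ⊗ d(h(b, c)))
  Work inside:  c ⊗ b ⊗ d(c) ⊗ (b ⊗ j) ⊗ d(d(j)) ⊗ d(h(b, c))
  Flatten:  c ⊗ b ⊗ d(c) ⊗ b ⊗ j ⊗ d(d(j)) ⊗ d(h(b, c))
  Sort:  b ⊗ b ⊗ c ⊗ d(c) ⊗ d(d(j)) ⊗ d(h(b, c)) ⊗ j
  Rebuild:  h(d(b ⊗ b ⊗ c ⊗ c ⊗ g(c) ⊗ j), b ⊗ b ⊗ c ⊗ d(c) ⊗ d(d(j)) ⊗ d(h(b, c)) ⊗ j)

Answer: no — h(d(b ⊗ b ⊗ c ⊗ c ⊗ g(c) ⊗ j), b ⊗ d(b ⊗ c) ⊗ d(c) ⊗ d(d(j)) ⊗ h(b, c) ⊗ j) vs h(d(b ⊗ b ⊗ c ⊗ c ⊗ g(c) ⊗ j), b ⊗ b ⊗ c ⊗ d(c) ⊗ d(d(j)) ⊗ d(h(b, c)) ⊗ j)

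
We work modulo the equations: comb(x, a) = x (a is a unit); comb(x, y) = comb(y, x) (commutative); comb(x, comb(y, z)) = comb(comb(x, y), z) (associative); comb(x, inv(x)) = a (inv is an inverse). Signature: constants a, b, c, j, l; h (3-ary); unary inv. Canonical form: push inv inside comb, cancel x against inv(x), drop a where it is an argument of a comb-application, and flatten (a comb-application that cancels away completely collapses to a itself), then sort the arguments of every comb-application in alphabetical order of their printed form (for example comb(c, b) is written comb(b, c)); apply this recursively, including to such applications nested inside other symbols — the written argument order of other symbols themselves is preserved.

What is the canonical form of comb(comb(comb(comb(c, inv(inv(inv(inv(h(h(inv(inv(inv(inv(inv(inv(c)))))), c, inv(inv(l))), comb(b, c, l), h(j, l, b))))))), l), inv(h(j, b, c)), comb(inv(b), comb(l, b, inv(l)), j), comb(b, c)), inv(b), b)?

Answer: comb(b, c, c, h(h(c, c, l), comb(b, c, l), h(j, l, b)), inv(h(j, b, c)), j, l)

Derivation:
Push inv inside:  distribute inv over comb and collapse double inv
Collect:  comb(c, c, h(h(c, c, l), comb(b, c, l), h(j, l, b)), l, inv(h(j, b, c)), b, j)
Sort arguments:  comb(b, c, c, h(h(c, c, l), comb(b, c, l), h(j, l, b)), inv(h(j, b, c)), j, l)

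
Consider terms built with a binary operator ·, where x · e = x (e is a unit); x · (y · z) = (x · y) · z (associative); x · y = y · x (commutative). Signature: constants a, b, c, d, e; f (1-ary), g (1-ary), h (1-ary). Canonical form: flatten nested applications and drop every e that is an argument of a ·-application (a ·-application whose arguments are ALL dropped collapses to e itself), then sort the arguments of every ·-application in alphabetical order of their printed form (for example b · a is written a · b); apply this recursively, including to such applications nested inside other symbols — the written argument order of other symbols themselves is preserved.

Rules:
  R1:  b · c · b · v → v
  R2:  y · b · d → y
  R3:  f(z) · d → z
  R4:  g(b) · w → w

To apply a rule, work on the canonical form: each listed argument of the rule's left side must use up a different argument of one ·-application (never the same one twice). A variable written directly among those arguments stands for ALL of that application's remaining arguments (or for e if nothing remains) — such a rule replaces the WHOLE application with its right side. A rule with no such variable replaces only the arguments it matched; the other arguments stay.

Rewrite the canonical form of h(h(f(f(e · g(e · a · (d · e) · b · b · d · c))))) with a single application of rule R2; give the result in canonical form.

Answer: h(h(f(f(g(a · b · c · d)))))

Derivation:
Canonical form:  h(h(f(f(g(a · b · b · c · d · d)))))
Apply R2:  consuming b, d;  y := a · b · c · d
Every leftover argument binds to the variable; the entire application is replaced.
New term:  h(h(f(f(g(a · b · c · d)))))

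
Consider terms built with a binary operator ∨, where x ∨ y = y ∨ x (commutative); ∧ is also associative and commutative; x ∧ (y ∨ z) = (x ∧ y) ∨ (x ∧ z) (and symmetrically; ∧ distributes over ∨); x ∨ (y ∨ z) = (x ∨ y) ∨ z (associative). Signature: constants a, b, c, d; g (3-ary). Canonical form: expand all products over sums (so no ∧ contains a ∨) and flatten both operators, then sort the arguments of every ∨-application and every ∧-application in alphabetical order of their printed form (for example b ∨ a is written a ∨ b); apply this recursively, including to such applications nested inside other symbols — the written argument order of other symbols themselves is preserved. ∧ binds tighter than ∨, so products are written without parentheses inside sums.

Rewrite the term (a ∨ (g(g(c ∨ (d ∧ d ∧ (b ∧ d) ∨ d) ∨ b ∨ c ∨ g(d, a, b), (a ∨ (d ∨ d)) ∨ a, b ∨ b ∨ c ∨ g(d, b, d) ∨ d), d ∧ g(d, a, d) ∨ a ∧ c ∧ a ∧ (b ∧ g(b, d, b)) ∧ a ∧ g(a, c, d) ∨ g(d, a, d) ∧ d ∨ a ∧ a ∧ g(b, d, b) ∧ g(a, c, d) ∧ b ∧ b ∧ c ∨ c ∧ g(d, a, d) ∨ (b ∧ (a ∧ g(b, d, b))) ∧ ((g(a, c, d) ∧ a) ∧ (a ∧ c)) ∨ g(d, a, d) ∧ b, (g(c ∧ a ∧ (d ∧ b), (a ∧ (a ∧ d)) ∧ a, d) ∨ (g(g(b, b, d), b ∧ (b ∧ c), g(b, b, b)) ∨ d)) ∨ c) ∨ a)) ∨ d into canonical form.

Flatten:  a ∨ g(g(b ∨ b ∧ d ∧ d ∧ d ∨ c ∨ c ∨ d ∨ g(d, a, b), a ∨ a ∨ d ∨ d, b ∨ b ∨ c ∨ d ∨ g(d, b, d)), a ∧ a ∧ a ∧ b ∧ c ∧ g(a, c, d) ∧ g(b, d, b) ∨ a ∧ a ∧ a ∧ b ∧ c ∧ g(a, c, d) ∧ g(b, d, b) ∨ a ∧ a ∧ b ∧ b ∧ c ∧ g(a, c, d) ∧ g(b, d, b) ∨ b ∧ g(d, a, d) ∨ c ∧ g(d, a, d) ∨ d ∧ g(d, a, d) ∨ d ∧ g(d, a, d), c ∨ d ∨ g(a ∧ b ∧ c ∧ d, a ∧ a ∧ a ∧ d, d) ∨ g(g(b, b, d), b ∧ b ∧ c, g(b, b, b))) ∨ a ∨ d
Sort arguments:  a ∨ a ∨ d ∨ g(g(b ∨ b ∧ d ∧ d ∧ d ∨ c ∨ c ∨ d ∨ g(d, a, b), a ∨ a ∨ d ∨ d, b ∨ b ∨ c ∨ d ∨ g(d, b, d)), a ∧ a ∧ a ∧ b ∧ c ∧ g(a, c, d) ∧ g(b, d, b) ∨ a ∧ a ∧ a ∧ b ∧ c ∧ g(a, c, d) ∧ g(b, d, b) ∨ a ∧ a ∧ b ∧ b ∧ c ∧ g(a, c, d) ∧ g(b, d, b) ∨ b ∧ g(d, a, d) ∨ c ∧ g(d, a, d) ∨ d ∧ g(d, a, d) ∨ d ∧ g(d, a, d), c ∨ d ∨ g(a ∧ b ∧ c ∧ d, a ∧ a ∧ a ∧ d, d) ∨ g(g(b, b, d), b ∧ b ∧ c, g(b, b, b)))

Answer: a ∨ a ∨ d ∨ g(g(b ∨ b ∧ d ∧ d ∧ d ∨ c ∨ c ∨ d ∨ g(d, a, b), a ∨ a ∨ d ∨ d, b ∨ b ∨ c ∨ d ∨ g(d, b, d)), a ∧ a ∧ a ∧ b ∧ c ∧ g(a, c, d) ∧ g(b, d, b) ∨ a ∧ a ∧ a ∧ b ∧ c ∧ g(a, c, d) ∧ g(b, d, b) ∨ a ∧ a ∧ b ∧ b ∧ c ∧ g(a, c, d) ∧ g(b, d, b) ∨ b ∧ g(d, a, d) ∨ c ∧ g(d, a, d) ∨ d ∧ g(d, a, d) ∨ d ∧ g(d, a, d), c ∨ d ∨ g(a ∧ b ∧ c ∧ d, a ∧ a ∧ a ∧ d, d) ∨ g(g(b, b, d), b ∧ b ∧ c, g(b, b, b)))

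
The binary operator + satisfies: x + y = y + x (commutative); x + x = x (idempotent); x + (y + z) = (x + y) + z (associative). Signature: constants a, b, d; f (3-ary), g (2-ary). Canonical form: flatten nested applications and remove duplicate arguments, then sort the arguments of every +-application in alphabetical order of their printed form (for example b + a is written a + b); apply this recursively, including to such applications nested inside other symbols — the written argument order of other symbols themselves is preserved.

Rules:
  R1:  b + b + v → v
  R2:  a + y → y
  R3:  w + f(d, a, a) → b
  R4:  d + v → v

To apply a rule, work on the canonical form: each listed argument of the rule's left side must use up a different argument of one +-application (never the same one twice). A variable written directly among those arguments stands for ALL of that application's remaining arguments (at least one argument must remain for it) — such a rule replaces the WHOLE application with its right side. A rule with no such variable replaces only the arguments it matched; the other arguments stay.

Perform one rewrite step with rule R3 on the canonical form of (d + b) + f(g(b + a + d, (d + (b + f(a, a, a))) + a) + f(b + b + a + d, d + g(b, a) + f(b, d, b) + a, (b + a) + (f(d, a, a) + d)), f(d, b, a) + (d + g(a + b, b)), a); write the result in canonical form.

Answer: b + d + f(f(a + b + d, a + d + f(b, d, b) + g(b, a), b) + g(a + b + d, a + b + d + f(a, a, a)), d + f(d, b, a) + g(a + b, b), a)

Derivation:
Canonical form:  b + d + f(f(a + b + d, a + d + f(b, d, b) + g(b, a), a + b + d + f(d, a, a)) + g(a + b + d, a + b + d + f(a, a, a)), d + f(d, b, a) + g(a + b, b), a)
Apply R3:  consuming f(d, a, a);  w := a + b + d
The variable takes the whole remainder — replace the entire application.
Giving:  b + d + f(f(a + b + d, a + d + f(b, d, b) + g(b, a), b) + g(a + b + d, a + b + d + f(a, a, a)), d + f(d, b, a) + g(a + b, b), a)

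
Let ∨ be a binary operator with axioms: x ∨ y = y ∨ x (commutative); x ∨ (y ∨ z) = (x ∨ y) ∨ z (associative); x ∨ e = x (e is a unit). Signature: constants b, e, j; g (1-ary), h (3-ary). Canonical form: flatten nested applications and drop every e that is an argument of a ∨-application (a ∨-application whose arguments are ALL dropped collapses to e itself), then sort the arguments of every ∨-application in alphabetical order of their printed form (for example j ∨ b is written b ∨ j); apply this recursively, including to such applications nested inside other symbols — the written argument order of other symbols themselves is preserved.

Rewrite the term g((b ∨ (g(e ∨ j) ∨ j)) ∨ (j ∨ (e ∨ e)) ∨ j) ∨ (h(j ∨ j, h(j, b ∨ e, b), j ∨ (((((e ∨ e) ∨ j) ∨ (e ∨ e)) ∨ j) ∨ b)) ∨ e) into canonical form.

Merge nested applications:  g((b ∨ (g(e ∨ j) ∨ j)) ∨ (j ∨ (e ∨ e)) ∨ j) ∨ h(j ∨ j, h(j, b ∨ e, b), j ∨ (((((e ∨ e) ∨ j) ∨ (e ∨ e)) ∨ j) ∨ b)) ∨ e
Simplify inside:  g((b ∨ (g(e ∨ j) ∨ j)) ∨ (j ∨ (e ∨ e)) ∨ j)  →  g(b ∨ g(j) ∨ j ∨ j ∨ j)
Simplify inside:  h(j ∨ j, h(j, b ∨ e, b), j ∨ (((((e ∨ e) ∨ j) ∨ (e ∨ e)) ∨ j) ∨ b))  →  h(j ∨ j, h(j, b, b), b ∨ j ∨ j ∨ j)
Units out:  drop e
Sort arguments:  g(b ∨ g(j) ∨ j ∨ j ∨ j) ∨ h(j ∨ j, h(j, b, b), b ∨ j ∨ j ∨ j)

Answer: g(b ∨ g(j) ∨ j ∨ j ∨ j) ∨ h(j ∨ j, h(j, b, b), b ∨ j ∨ j ∨ j)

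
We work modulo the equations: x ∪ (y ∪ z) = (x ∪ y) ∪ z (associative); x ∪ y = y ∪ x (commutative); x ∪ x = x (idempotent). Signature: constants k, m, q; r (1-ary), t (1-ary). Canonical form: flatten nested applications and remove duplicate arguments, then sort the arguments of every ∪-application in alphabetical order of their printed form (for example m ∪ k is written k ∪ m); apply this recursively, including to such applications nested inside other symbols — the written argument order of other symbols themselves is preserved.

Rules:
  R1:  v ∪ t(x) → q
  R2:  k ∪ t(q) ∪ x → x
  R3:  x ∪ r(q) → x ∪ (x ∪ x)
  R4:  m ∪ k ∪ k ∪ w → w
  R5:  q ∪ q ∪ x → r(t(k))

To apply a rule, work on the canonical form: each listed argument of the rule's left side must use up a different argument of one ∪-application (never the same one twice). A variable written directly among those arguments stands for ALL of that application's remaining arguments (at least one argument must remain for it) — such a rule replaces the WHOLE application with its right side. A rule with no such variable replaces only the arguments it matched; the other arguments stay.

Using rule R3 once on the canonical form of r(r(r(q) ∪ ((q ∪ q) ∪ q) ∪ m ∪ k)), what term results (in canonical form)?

Answer: r(r(k ∪ m ∪ q))

Derivation:
Canonical form:  r(r(k ∪ m ∪ q ∪ r(q)))
R3 matches:  uses r(q);  x := k ∪ m ∪ q
Every leftover argument binds to the variable; the entire application is replaced.
New term:  r(r(k ∪ m ∪ q))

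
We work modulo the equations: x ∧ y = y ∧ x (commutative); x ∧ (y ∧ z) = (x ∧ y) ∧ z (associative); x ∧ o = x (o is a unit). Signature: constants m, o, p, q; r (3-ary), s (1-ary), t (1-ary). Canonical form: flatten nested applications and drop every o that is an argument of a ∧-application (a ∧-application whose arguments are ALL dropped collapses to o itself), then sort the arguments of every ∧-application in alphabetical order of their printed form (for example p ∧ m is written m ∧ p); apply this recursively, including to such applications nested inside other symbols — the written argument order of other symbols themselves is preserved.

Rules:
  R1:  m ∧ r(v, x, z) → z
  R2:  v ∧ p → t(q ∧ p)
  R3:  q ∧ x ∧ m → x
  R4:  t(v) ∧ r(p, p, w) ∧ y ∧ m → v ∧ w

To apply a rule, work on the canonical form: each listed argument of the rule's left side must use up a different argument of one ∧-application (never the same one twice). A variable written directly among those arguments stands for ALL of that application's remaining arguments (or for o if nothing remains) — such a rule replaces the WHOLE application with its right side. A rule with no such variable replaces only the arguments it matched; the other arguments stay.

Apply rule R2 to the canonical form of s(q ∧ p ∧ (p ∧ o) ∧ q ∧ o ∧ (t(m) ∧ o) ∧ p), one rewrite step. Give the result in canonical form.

Canonical form:  s(p ∧ p ∧ p ∧ q ∧ q ∧ t(m))
Match R2:  consume p;  v := p ∧ p ∧ q ∧ q ∧ t(m)
The variable takes the whole remainder — replace the entire application.
New term:  s(t(p ∧ q))

Answer: s(t(p ∧ q))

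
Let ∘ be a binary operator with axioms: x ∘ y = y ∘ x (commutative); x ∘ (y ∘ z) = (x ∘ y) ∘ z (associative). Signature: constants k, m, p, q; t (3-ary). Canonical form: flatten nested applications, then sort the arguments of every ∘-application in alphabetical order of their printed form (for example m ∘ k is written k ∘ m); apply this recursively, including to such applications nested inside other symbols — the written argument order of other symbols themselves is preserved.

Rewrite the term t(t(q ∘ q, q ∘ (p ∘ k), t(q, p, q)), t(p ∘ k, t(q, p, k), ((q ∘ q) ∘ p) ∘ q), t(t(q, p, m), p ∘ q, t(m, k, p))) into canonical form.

Answer: t(t(q ∘ q, k ∘ p ∘ q, t(q, p, q)), t(k ∘ p, t(q, p, k), p ∘ q ∘ q ∘ q), t(t(q, p, m), p ∘ q, t(m, k, p)))

Derivation:
Work inside:  ((q ∘ q) ∘ p) ∘ q
Flatten:  q ∘ q ∘ p ∘ q
Sort:  p ∘ q ∘ q ∘ q
Rebuild:  t(t(q ∘ q, k ∘ p ∘ q, t(q, p, q)), t(k ∘ p, t(q, p, k), p ∘ q ∘ q ∘ q), t(t(q, p, m), p ∘ q, t(m, k, p)))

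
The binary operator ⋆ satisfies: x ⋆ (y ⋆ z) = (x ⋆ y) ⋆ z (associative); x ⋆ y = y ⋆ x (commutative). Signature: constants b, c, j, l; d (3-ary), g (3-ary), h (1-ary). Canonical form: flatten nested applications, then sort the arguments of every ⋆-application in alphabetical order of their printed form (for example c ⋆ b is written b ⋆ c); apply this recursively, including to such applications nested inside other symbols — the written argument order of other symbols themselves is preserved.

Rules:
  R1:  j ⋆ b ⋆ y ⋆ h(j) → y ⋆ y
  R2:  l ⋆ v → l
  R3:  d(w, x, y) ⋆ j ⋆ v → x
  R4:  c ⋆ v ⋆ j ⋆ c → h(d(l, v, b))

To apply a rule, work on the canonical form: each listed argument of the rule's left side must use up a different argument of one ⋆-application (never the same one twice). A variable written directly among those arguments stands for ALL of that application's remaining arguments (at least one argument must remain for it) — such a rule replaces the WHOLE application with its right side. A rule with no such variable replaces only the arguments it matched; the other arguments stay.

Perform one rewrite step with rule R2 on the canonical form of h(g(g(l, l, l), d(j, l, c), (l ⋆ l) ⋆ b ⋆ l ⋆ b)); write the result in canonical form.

Answer: h(g(g(l, l, l), d(j, l, c), l))

Derivation:
Canonical form:  h(g(g(l, l, l), d(j, l, c), b ⋆ b ⋆ l ⋆ l ⋆ l))
R2 matches:  uses l;  v := b ⋆ b ⋆ l ⋆ l
The extension variable absorbs all remaining arguments, so the whole application is rewritten.
Giving:  h(g(g(l, l, l), d(j, l, c), l))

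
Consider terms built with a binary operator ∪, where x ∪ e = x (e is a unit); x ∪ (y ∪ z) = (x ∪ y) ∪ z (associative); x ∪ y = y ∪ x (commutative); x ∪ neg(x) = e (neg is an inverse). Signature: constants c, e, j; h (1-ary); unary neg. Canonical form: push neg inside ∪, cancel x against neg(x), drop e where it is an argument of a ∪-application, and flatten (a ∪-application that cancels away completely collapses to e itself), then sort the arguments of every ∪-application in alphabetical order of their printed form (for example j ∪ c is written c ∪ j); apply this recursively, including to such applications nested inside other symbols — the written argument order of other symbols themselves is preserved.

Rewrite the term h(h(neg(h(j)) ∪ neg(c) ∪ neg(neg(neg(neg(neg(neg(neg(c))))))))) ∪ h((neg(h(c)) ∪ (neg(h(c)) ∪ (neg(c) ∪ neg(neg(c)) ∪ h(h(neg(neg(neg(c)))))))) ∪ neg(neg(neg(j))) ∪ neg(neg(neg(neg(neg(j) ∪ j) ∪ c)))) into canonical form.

Push neg inside:  distribute neg over ∪ and collapse double neg
Combine occurrences:  h(h(neg(c) ∪ neg(c) ∪ neg(h(j)))) ∪ h(h(h(neg(c))) ∪ neg(c) ∪ neg(h(c)) ∪ neg(h(c)) ∪ neg(j))
Sort:  h(h(h(neg(c))) ∪ neg(c) ∪ neg(h(c)) ∪ neg(h(c)) ∪ neg(j)) ∪ h(h(neg(c) ∪ neg(c) ∪ neg(h(j))))

Answer: h(h(h(neg(c))) ∪ neg(c) ∪ neg(h(c)) ∪ neg(h(c)) ∪ neg(j)) ∪ h(h(neg(c) ∪ neg(c) ∪ neg(h(j))))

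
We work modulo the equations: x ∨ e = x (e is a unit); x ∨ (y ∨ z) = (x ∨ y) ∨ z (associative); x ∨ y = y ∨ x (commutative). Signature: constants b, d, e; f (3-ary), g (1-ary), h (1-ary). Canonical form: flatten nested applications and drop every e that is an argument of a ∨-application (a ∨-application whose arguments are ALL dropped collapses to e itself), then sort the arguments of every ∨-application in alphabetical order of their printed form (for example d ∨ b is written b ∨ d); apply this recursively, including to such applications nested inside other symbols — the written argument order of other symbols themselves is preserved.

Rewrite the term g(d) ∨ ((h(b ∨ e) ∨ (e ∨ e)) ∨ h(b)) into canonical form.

Answer: g(d) ∨ h(b) ∨ h(b)

Derivation:
Merge nested applications:  g(d) ∨ h(b ∨ e) ∨ e ∨ e ∨ h(b)
Simplify inside:  h(b ∨ e)  →  h(b)
Drop the unit:  drop e (×2)
Sort arguments:  g(d) ∨ h(b) ∨ h(b)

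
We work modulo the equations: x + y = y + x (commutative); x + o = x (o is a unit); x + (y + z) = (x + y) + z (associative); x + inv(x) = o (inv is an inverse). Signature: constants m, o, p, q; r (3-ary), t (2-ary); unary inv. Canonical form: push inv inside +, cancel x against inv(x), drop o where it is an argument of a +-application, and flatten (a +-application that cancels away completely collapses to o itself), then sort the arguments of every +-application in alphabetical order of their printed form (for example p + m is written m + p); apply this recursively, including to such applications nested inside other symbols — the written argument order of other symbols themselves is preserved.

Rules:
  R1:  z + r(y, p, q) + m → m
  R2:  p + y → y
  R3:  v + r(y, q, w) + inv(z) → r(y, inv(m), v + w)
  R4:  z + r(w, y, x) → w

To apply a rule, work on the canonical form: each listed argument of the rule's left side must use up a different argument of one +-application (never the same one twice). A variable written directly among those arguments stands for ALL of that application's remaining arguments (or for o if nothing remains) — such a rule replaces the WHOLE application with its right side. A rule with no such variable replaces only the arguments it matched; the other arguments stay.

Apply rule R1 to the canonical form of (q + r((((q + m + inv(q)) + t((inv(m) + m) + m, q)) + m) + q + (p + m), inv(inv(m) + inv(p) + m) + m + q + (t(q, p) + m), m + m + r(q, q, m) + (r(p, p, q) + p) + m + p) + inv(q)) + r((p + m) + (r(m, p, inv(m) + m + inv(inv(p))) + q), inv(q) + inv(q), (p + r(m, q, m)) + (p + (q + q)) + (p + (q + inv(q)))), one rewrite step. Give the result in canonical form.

Canonical form:  r(m + m + m + p + q + t(m, q), m + m + p + q + t(q, p), m + m + m + p + p + r(p, p, q) + r(q, q, m)) + r(m + p + q + r(m, p, p), inv(q) + inv(q), p + p + p + q + q + r(m, q, m))
R1 matches:  uses m, r(p, p, q);  y := p, z := m + m + p + p + r(q, q, m)
The variable takes the whole remainder — replace the entire application.
Giving:  r(m + m + m + p + q + t(m, q), m + m + p + q + t(q, p), m) + r(m + p + q + r(m, p, p), inv(q) + inv(q), p + p + p + q + q + r(m, q, m))

Answer: r(m + m + m + p + q + t(m, q), m + m + p + q + t(q, p), m) + r(m + p + q + r(m, p, p), inv(q) + inv(q), p + p + p + q + q + r(m, q, m))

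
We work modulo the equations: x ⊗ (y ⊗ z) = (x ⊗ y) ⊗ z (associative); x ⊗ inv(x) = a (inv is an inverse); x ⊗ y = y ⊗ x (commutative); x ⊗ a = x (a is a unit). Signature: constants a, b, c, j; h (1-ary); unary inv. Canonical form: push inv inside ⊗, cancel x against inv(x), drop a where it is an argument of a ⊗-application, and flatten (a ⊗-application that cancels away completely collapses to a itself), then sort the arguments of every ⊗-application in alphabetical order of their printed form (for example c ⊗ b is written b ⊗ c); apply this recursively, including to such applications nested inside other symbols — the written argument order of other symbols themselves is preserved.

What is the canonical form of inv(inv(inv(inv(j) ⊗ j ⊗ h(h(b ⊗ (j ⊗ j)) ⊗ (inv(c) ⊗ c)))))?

Answer: inv(h(h(b ⊗ j ⊗ j)))

Derivation:
Push inv inside:  distribute inv over ⊗ and collapse double inv
Cancel:  j cancels
Collect:  inv(h(h(b ⊗ j ⊗ j)))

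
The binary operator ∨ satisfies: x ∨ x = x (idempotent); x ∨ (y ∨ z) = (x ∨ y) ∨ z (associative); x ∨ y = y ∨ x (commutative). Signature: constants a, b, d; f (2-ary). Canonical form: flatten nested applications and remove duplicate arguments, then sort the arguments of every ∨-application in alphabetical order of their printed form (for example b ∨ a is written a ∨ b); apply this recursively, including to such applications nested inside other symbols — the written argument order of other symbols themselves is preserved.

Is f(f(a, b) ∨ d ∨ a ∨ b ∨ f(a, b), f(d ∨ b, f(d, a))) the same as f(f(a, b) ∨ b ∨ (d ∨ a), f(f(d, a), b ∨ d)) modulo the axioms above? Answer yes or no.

Left:  f(f(a, b) ∨ d ∨ a ∨ b ∨ f(a, b), f(d ∨ b, f(d, a)))
  Focus inside:  f(a, b) ∨ d ∨ a ∨ b ∨ f(a, b)
  Idempotence:  drop duplicate f(a, b)
  Order the arguments:  a ∨ b ∨ d ∨ f(a, b)
  Put back:  f(a ∨ b ∨ d ∨ f(a, b), f(b ∨ d, f(d, a)))
Right:  f(f(a, b) ∨ b ∨ (d ∨ a), f(f(d, a), b ∨ d))
  Work inside:  f(a, b) ∨ b ∨ (d ∨ a)
  Merge nested applications:  f(a, b) ∨ b ∨ d ∨ a
  Sort arguments:  a ∨ b ∨ d ∨ f(a, b)
  Reassemble:  f(a ∨ b ∨ d ∨ f(a, b), f(f(d, a), b ∨ d))

Answer: no — f(a ∨ b ∨ d ∨ f(a, b), f(b ∨ d, f(d, a))) vs f(a ∨ b ∨ d ∨ f(a, b), f(f(d, a), b ∨ d))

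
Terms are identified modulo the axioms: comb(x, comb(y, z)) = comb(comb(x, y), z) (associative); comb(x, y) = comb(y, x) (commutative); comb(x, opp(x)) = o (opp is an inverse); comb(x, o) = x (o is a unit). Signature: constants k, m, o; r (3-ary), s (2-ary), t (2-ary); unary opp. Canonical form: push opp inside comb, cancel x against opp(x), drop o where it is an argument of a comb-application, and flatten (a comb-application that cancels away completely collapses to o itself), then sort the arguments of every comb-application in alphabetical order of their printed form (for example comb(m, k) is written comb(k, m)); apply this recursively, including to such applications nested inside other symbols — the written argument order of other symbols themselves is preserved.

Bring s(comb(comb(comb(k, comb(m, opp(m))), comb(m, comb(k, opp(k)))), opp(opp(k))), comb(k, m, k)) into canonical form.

Answer: s(comb(k, k, m), comb(k, k, m))

Derivation:
Descend into:  comb(comb(comb(k, comb(m, opp(m))), comb(m, comb(k, opp(k)))), opp(opp(k)))
Push opp inside:  distribute opp over comb and collapse double opp
Collect terms:  comb(k, k, m)
Put back:  s(comb(k, k, m), comb(k, k, m))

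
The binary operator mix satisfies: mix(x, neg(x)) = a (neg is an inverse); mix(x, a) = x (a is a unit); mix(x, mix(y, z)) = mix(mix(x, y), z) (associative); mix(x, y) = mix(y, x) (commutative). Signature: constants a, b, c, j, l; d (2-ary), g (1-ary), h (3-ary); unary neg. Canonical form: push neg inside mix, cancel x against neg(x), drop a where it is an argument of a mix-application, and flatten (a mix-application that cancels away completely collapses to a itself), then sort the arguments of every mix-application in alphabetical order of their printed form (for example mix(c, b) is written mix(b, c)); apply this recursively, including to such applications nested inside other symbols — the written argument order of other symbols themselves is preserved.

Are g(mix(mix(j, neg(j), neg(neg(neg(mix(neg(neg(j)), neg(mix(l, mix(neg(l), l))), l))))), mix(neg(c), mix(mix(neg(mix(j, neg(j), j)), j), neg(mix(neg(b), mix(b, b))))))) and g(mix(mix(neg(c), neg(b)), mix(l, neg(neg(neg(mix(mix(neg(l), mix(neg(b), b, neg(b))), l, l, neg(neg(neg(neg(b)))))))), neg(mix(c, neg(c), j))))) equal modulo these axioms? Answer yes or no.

Left:  g(mix(mix(j, neg(j), neg(neg(neg(mix(neg(neg(j)), neg(mix(l, mix(neg(l), l))), l))))), mix(neg(c), mix(mix(neg(mix(j, neg(j), j)), j), neg(mix(neg(b), mix(b, b)))))))
  Focus inside:  mix(mix(j, neg(j), neg(neg(neg(mix(neg(neg(j)), neg(mix(l, mix(neg(l), l))), l))))), mix(neg(c), mix(mix(neg(mix(j, neg(j), j)), j), neg(mix(neg(b), mix(b, b))))))
  Push neg inside:  distribute neg over mix and collapse double neg
  Cancel inverse pairs:  l cancels
  Combine occurrences:  mix(neg(j), neg(c), neg(b))
  Sort arguments:  mix(neg(b), neg(c), neg(j))
  Rebuild:  g(mix(neg(b), neg(c), neg(j)))
Right:  g(mix(mix(neg(c), neg(b)), mix(l, neg(neg(neg(mix(mix(neg(l), mix(neg(b), b, neg(b))), l, l, neg(neg(neg(neg(b)))))))), neg(mix(c, neg(c), j)))))
  Focus inside:  mix(mix(neg(c), neg(b)), mix(l, neg(neg(neg(mix(mix(neg(l), mix(neg(b), b, neg(b))), l, l, neg(neg(neg(neg(b)))))))), neg(mix(c, neg(c), j))))
  Push neg inside:  distribute neg over mix and collapse double neg
  Cancel inverse pairs:  l cancels
  Combine occurrences:  mix(neg(c), neg(b), neg(j))
  Sort:  mix(neg(b), neg(c), neg(j))
  Rebuild:  g(mix(neg(b), neg(c), neg(j)))

Answer: yes — both canonical forms are g(mix(neg(b), neg(c), neg(j)))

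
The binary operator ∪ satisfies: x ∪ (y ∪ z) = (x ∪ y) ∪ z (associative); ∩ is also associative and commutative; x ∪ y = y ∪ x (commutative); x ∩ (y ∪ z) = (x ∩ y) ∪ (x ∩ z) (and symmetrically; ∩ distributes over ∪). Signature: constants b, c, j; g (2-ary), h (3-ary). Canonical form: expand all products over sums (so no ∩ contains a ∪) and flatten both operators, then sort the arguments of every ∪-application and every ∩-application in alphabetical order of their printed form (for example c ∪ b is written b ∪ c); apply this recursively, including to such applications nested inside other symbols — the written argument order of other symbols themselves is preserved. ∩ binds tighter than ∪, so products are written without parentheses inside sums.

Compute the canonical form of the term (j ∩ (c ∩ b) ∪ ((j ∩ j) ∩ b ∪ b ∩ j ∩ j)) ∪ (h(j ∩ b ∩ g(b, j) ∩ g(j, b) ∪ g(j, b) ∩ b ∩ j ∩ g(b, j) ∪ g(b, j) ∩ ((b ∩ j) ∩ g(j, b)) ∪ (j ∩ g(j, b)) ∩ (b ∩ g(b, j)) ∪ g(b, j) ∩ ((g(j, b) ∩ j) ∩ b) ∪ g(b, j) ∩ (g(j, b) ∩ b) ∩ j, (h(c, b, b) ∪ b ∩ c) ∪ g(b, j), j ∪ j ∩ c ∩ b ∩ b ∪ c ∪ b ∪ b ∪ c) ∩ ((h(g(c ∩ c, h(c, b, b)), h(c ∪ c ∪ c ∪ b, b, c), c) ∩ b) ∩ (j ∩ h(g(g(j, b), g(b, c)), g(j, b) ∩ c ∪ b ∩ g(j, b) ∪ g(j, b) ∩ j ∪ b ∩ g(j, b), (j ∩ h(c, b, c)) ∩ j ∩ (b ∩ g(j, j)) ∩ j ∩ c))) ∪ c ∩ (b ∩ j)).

Merge nested applications:  b ∩ c ∩ j ∪ b ∩ j ∩ j ∪ b ∩ j ∩ j ∪ b ∩ h(b ∩ g(b, j) ∩ g(j, b) ∩ j ∪ b ∩ g(b, j) ∩ g(j, b) ∩ j ∪ b ∩ g(b, j) ∩ g(j, b) ∩ j ∪ b ∩ g(b, j) ∩ g(j, b) ∩ j ∪ b ∩ g(b, j) ∩ g(j, b) ∩ j ∪ b ∩ g(b, j) ∩ g(j, b) ∩ j, b ∩ c ∪ g(b, j) ∪ h(c, b, b), b ∪ b ∪ b ∩ b ∩ c ∩ j ∪ c ∪ c ∪ j) ∩ h(g(c ∩ c, h(c, b, b)), h(b ∪ c ∪ c ∪ c, b, c), c) ∩ h(g(g(j, b), g(b, c)), b ∩ g(j, b) ∪ b ∩ g(j, b) ∪ c ∩ g(j, b) ∪ g(j, b) ∩ j, b ∩ c ∩ g(j, j) ∩ h(c, b, c) ∩ j ∩ j ∩ j) ∩ j ∪ b ∩ c ∩ j
Order the arguments:  b ∩ c ∩ j ∪ b ∩ c ∩ j ∪ b ∩ h(b ∩ g(b, j) ∩ g(j, b) ∩ j ∪ b ∩ g(b, j) ∩ g(j, b) ∩ j ∪ b ∩ g(b, j) ∩ g(j, b) ∩ j ∪ b ∩ g(b, j) ∩ g(j, b) ∩ j ∪ b ∩ g(b, j) ∩ g(j, b) ∩ j ∪ b ∩ g(b, j) ∩ g(j, b) ∩ j, b ∩ c ∪ g(b, j) ∪ h(c, b, b), b ∪ b ∪ b ∩ b ∩ c ∩ j ∪ c ∪ c ∪ j) ∩ h(g(c ∩ c, h(c, b, b)), h(b ∪ c ∪ c ∪ c, b, c), c) ∩ h(g(g(j, b), g(b, c)), b ∩ g(j, b) ∪ b ∩ g(j, b) ∪ c ∩ g(j, b) ∪ g(j, b) ∩ j, b ∩ c ∩ g(j, j) ∩ h(c, b, c) ∩ j ∩ j ∩ j) ∩ j ∪ b ∩ j ∩ j ∪ b ∩ j ∩ j

Answer: b ∩ c ∩ j ∪ b ∩ c ∩ j ∪ b ∩ h(b ∩ g(b, j) ∩ g(j, b) ∩ j ∪ b ∩ g(b, j) ∩ g(j, b) ∩ j ∪ b ∩ g(b, j) ∩ g(j, b) ∩ j ∪ b ∩ g(b, j) ∩ g(j, b) ∩ j ∪ b ∩ g(b, j) ∩ g(j, b) ∩ j ∪ b ∩ g(b, j) ∩ g(j, b) ∩ j, b ∩ c ∪ g(b, j) ∪ h(c, b, b), b ∪ b ∪ b ∩ b ∩ c ∩ j ∪ c ∪ c ∪ j) ∩ h(g(c ∩ c, h(c, b, b)), h(b ∪ c ∪ c ∪ c, b, c), c) ∩ h(g(g(j, b), g(b, c)), b ∩ g(j, b) ∪ b ∩ g(j, b) ∪ c ∩ g(j, b) ∪ g(j, b) ∩ j, b ∩ c ∩ g(j, j) ∩ h(c, b, c) ∩ j ∩ j ∩ j) ∩ j ∪ b ∩ j ∩ j ∪ b ∩ j ∩ j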